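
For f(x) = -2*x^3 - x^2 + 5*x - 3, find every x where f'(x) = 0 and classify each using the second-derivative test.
f'(x) = -6*x^2 - 2*x + 5

Solve f'(x) = 0:
  6*x^2 + 2*x - 5 = 0 has no rational roots; quadratic formula: x = (-2 ± √124)/12.
  ⇒ x = -sqrt(31)/6 - 1/6 ≈ -1.0946, -1/6 + sqrt(31)/6 ≈ 0.7613

f''(x) = -12*x - 2
Second-derivative test at each critical point:
  f''(-1.0946) = 11.1355 > 0 → local minimum
  f''(0.7613) = -11.1355 < 0 → local maximum

Critical points: x = -sqrt(31)/6 - 1/6 ≈ -1.0946 (local minimum); x = -1/6 + sqrt(31)/6 ≈ 0.7613 (local maximum)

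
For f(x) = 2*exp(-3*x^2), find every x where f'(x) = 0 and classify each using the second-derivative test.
f'(x) = -12*x*exp(-3*x^2)

Solve f'(x) = 0:
  f'(x) = (-12*x)·exp(-3*x^2) and exp(-3*x^2) > 0 for every x, so f'(x) = 0 ⇔ -12*x = 0.
  -12*x = 0.
  ⇒ x = 0

f''(x) = 12*(6*x^2 - 1)*exp(-3*x^2)
Second-derivative test at each critical point:
  f''(0) = -12 < 0 → local maximum

Critical points: x = 0 (local maximum)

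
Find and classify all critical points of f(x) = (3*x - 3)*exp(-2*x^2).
f'(x) = 3*(-4*x*(x - 1) + 1)*exp(-2*x^2)

Solve f'(x) = 0:
  f'(x) = (-12*x^2 + 12*x + 3)·exp(-2*x^2) and exp(-2*x^2) > 0 for every x, so f'(x) = 0 ⇔ -12*x^2 + 12*x + 3 = 0.
  Factor: -12*x^2 + 12*x + 3 = -3*(4*x^2 - 4*x - 1); 4*x^2 - 4*x - 1 = 0 has no rational roots; quadratic formula: x = (4 ± √32)/8.
  ⇒ x = 1/2 - sqrt(2)/2 ≈ -0.2071, 1/2 + sqrt(2)/2 ≈ 1.2071

f''(x) = 12*(4*x^2*(x - 1) - 3*x + 1)*exp(-2*x^2)
Second-derivative test at each critical point:
  f''(-0.2071) = 15.5754 > 0 → local minimum
  f''(1.2071) = -0.9206 < 0 → local maximum

Critical points: x = 1/2 - sqrt(2)/2 ≈ -0.2071 (local minimum); x = 1/2 + sqrt(2)/2 ≈ 1.2071 (local maximum)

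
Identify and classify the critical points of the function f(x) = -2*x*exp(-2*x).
f'(x) = 2*(2*x - 1)*exp(-2*x)

Solve f'(x) = 0:
  f'(x) = (4*x - 2)·exp(-2*x) and exp(-2*x) > 0 for every x, so f'(x) = 0 ⇔ 4*x - 2 = 0.
  Factor: 4*x - 2 = 2*(2*x - 1) = 0.
  ⇒ x = 1/2

f''(x) = 8*(1 - x)*exp(-2*x)
Second-derivative test at each critical point:
  f''(1/2) = 1.4715 > 0 → local minimum

Critical points: x = 1/2 (local minimum)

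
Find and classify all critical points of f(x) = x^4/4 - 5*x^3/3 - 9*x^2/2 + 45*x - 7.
f'(x) = x^3 - 5*x^2 - 9*x + 45

Solve f'(x) = 0:
  Factor: x^3 - 5*x^2 - 9*x + 45 = (x - 5)*(x - 3)*(x + 3) = 0.
  ⇒ x = -3, 3, 5

f''(x) = 3*x^2 - 10*x - 9
Second-derivative test at each critical point:
  f''(-3) = 48 > 0 → local minimum
  f''(3) = -12 < 0 → local maximum
  f''(5) = 16 > 0 → local minimum

Critical points: x = -3 (local minimum); x = 3 (local maximum); x = 5 (local minimum)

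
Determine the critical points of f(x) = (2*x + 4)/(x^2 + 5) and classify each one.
f'(x) = 2*(x^2 - 2*x*(x + 2) + 5)/(x^2 + 5)^2

Solve f'(x) = 0:
  f'(x) = -2*(x - 1)*(x + 5)/(x^2 + 5)^2; the denominator is positive wherever f is defined, so f'(x) = 0 ⇔ -2*x^2 - 8*x + 10 = 0.
  Factor: -2*x^2 - 8*x + 10 = -2*(x - 1)*(x + 5) = 0.
  ⇒ x = -5, 1

f''(x) = 4*(4*x^2*(x + 2) - (3*x + 2)*(x^2 + 5))/(x^2 + 5)^3
Second-derivative test at each critical point:
  f''(-5) = 1/75 > 0 → local minimum
  f''(1) = -1/3 < 0 → local maximum

Critical points: x = -5 (local minimum); x = 1 (local maximum)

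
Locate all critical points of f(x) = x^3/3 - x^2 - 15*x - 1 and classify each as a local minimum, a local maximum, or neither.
f'(x) = x^2 - 2*x - 15

Solve f'(x) = 0:
  Factor: x^2 - 2*x - 15 = (x - 5)*(x + 3) = 0.
  ⇒ x = -3, 5

f''(x) = 2*x - 2
Second-derivative test at each critical point:
  f''(-3) = -8 < 0 → local maximum
  f''(5) = 8 > 0 → local minimum

Critical points: x = -3 (local maximum); x = 5 (local minimum)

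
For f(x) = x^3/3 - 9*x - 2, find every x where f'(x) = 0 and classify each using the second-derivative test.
f'(x) = x^2 - 9

Solve f'(x) = 0:
  Factor: x^2 - 9 = (x - 3)*(x + 3) = 0.
  ⇒ x = -3, 3

f''(x) = 2*x
Second-derivative test at each critical point:
  f''(-3) = -6 < 0 → local maximum
  f''(3) = 6 > 0 → local minimum

Critical points: x = -3 (local maximum); x = 3 (local minimum)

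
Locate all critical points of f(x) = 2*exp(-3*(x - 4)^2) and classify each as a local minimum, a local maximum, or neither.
f'(x) = 12*(4 - x)*exp(-3*(x - 4)^2)

Solve f'(x) = 0:
  f'(x) = (48 - 12*x)·exp(-3*(x - 4)^2) and exp(-3*(x - 4)^2) > 0 for every x, so f'(x) = 0 ⇔ 48 - 12*x = 0.
  Factor: 48 - 12*x = -12*(x - 4) = 0.
  ⇒ x = 4

f''(x) = 12*(6*(x - 4)^2 - 1)*exp(-3*(x - 4)^2)
Second-derivative test at each critical point:
  f''(4) = -12 < 0 → local maximum

Critical points: x = 4 (local maximum)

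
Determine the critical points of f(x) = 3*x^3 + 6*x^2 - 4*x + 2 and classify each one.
f'(x) = 9*x^2 + 12*x - 4

Solve f'(x) = 0:
  9*x^2 + 12*x - 4 = 0 has no rational roots; quadratic formula: x = (-12 ± √288)/18.
  ⇒ x = -2*sqrt(2)/3 - 2/3 ≈ -1.6095, -2/3 + 2*sqrt(2)/3 ≈ 0.2761

f''(x) = 18*x + 12
Second-derivative test at each critical point:
  f''(-1.6095) = -16.9706 < 0 → local maximum
  f''(0.2761) = 16.9706 > 0 → local minimum

Critical points: x = -2*sqrt(2)/3 - 2/3 ≈ -1.6095 (local maximum); x = -2/3 + 2*sqrt(2)/3 ≈ 0.2761 (local minimum)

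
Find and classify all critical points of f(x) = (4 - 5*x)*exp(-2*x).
f'(x) = (10*x - 13)*exp(-2*x)

Solve f'(x) = 0:
  f'(x) = (10*x - 13)·exp(-2*x) and exp(-2*x) > 0 for every x, so f'(x) = 0 ⇔ 10*x - 13 = 0.
  10*x - 13 = 0.
  ⇒ x = 13/10

f''(x) = 4*(9 - 5*x)*exp(-2*x)
Second-derivative test at each critical point:
  f''(13/10) = 0.7427 > 0 → local minimum

Critical points: x = 13/10 (local minimum)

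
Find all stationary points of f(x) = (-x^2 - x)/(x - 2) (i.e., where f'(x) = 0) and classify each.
f'(x) = (-x^2 + 4*x + 2)/(x^2 - 4*x + 4)

Solve f'(x) = 0:
  f'(x) = -(x^2 - 4*x - 2)/(x - 2)^2; the denominator is positive wherever f is defined, so f'(x) = 0 ⇔ -x^2 + 4*x + 2 = 0.
  x^2 - 4*x - 2 = 0 has no rational roots; quadratic formula: x = (4 ± √24)/2.
  ⇒ x = 2 - sqrt(6) ≈ -0.4495, 2 + sqrt(6) ≈ 4.4495

f''(x) = -12/(x^3 - 6*x^2 + 12*x - 8)
Second-derivative test at each critical point:
  f''(-0.4495) = 0.8165 > 0 → local minimum
  f''(4.4495) = -0.8165 < 0 → local maximum

Critical points: x = 2 - sqrt(6) ≈ -0.4495 (local minimum); x = 2 + sqrt(6) ≈ 4.4495 (local maximum)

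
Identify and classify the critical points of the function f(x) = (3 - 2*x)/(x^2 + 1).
f'(x) = 2*(x^2 - 3*x - 1)/(x^4 + 2*x^2 + 1)

Solve f'(x) = 0:
  f'(x) = 2*(x^2 - 3*x - 1)/(x^2 + 1)^2; the denominator is positive wherever f is defined, so f'(x) = 0 ⇔ 2*x^2 - 6*x - 2 = 0.
  Factor: 2*x^2 - 6*x - 2 = 2*(x^2 - 3*x - 1); x^2 - 3*x - 1 = 0 has no rational roots; quadratic formula: x = (3 ± √13)/2.
  ⇒ x = 3/2 - sqrt(13)/2 ≈ -0.3028, 3/2 + sqrt(13)/2 ≈ 3.3028

f''(x) = 2*(4*x^2*(3 - 2*x) + 3*(2*x - 1)*(x^2 + 1))/(x^2 + 1)^3
Second-derivative test at each critical point:
  f''(-0.3028) = -6.0509 < 0 → local maximum
  f''(3.3028) = 0.0509 > 0 → local minimum

Critical points: x = 3/2 - sqrt(13)/2 ≈ -0.3028 (local maximum); x = 3/2 + sqrt(13)/2 ≈ 3.3028 (local minimum)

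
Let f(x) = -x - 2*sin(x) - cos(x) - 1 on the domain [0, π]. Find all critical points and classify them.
f'(x) = sin(x) - 2*cos(x) - 1

Solve f'(x) = 0 on [0, π]:
  f'(x) = 0 ⇔ sin(x) - 2*cos(x) = 1. Write the left side as R·cos(x + φ) with R = √((-2)² + (-1)²) = sqrt(5), cos φ = -2*sqrt(5)/5, sin φ = -sqrt(5)/5; then cos(x + φ) = sqrt(5)/5. Solve for x and keep the solutions lying in [0, π].
  ⇒ x = pi/2 ≈ 1.5708

f''(x) = 2*sin(x) + cos(x)
Second-derivative test at each critical point:
  f''(1.5708) = 2 > 0 → local minimum

Critical points: x = pi/2 ≈ 1.5708 (local minimum)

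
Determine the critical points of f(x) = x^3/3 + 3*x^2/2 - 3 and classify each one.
f'(x) = x*(x + 3)

Solve f'(x) = 0:
  Factor: x^2 + 3*x = x*(x + 3) = 0.
  ⇒ x = -3, 0

f''(x) = 2*x + 3
Second-derivative test at each critical point:
  f''(-3) = -3 < 0 → local maximum
  f''(0) = 3 > 0 → local minimum

Critical points: x = -3 (local maximum); x = 0 (local minimum)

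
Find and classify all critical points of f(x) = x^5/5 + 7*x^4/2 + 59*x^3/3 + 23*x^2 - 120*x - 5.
f'(x) = x^4 + 14*x^3 + 59*x^2 + 46*x - 120

Solve f'(x) = 0:
  Factor: x^4 + 14*x^3 + 59*x^2 + 46*x - 120 = (x - 1)*(x + 4)*(x + 5)*(x + 6) = 0.
  ⇒ x = -6, -5, -4, 1

f''(x) = 4*x^3 + 42*x^2 + 118*x + 46
Second-derivative test at each critical point:
  f''(-6) = -14 < 0 → local maximum
  f''(-5) = 6 > 0 → local minimum
  f''(-4) = -10 < 0 → local maximum
  f''(1) = 210 > 0 → local minimum

Critical points: x = -6 (local maximum); x = -5 (local minimum); x = -4 (local maximum); x = 1 (local minimum)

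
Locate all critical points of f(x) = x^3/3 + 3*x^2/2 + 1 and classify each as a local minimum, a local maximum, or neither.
f'(x) = x*(x + 3)

Solve f'(x) = 0:
  Factor: x^2 + 3*x = x*(x + 3) = 0.
  ⇒ x = -3, 0

f''(x) = 2*x + 3
Second-derivative test at each critical point:
  f''(-3) = -3 < 0 → local maximum
  f''(0) = 3 > 0 → local minimum

Critical points: x = -3 (local maximum); x = 0 (local minimum)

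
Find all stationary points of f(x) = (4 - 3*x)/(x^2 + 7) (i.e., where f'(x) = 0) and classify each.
f'(x) = (3*x^2 - 8*x - 21)/(x^4 + 14*x^2 + 49)

Solve f'(x) = 0:
  f'(x) = (3*x^2 - 8*x - 21)/(x^2 + 7)^2; the denominator is positive wherever f is defined, so f'(x) = 0 ⇔ 3*x^2 - 8*x - 21 = 0.
  3*x^2 - 8*x - 21 = 0 has no rational roots; quadratic formula: x = (8 ± √316)/6.
  ⇒ x = 4/3 - sqrt(79)/3 ≈ -1.6294, 4/3 + sqrt(79)/3 ≈ 4.2961

f''(x) = 2*(4*x^2*(4 - 3*x) + (9*x - 4)*(x^2 + 7))/(x^2 + 7)^3
Second-derivative test at each critical point:
  f''(-1.6294) = -0.1907 < 0 → local maximum
  f''(4.2961) = 0.0274 > 0 → local minimum

Critical points: x = 4/3 - sqrt(79)/3 ≈ -1.6294 (local maximum); x = 4/3 + sqrt(79)/3 ≈ 4.2961 (local minimum)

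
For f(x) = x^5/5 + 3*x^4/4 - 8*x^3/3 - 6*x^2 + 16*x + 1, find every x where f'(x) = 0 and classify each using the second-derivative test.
f'(x) = x^4 + 3*x^3 - 8*x^2 - 12*x + 16

Solve f'(x) = 0:
  Factor: x^4 + 3*x^3 - 8*x^2 - 12*x + 16 = (x - 2)*(x - 1)*(x + 2)*(x + 4) = 0.
  ⇒ x = -4, -2, 1, 2

f''(x) = 4*x^3 + 9*x^2 - 16*x - 12
Second-derivative test at each critical point:
  f''(-4) = -60 < 0 → local maximum
  f''(-2) = 24 > 0 → local minimum
  f''(1) = -15 < 0 → local maximum
  f''(2) = 24 > 0 → local minimum

Critical points: x = -4 (local maximum); x = -2 (local minimum); x = 1 (local maximum); x = 2 (local minimum)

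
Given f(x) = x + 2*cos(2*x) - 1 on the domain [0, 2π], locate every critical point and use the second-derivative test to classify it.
f'(x) = 1 - 4*sin(2*x)

Solve f'(x) = 0 on [0, 2π]:
  f'(x) = 0 ⇔ sin(2*x) = 1/4, i.e. 2*x = arcsin(1/4) + 2nπ or 2*x = π − arcsin(1/4) + 2nπ; keep the solutions lying in [0, 2π].
  ⇒ x = asin(1/4)/2 ≈ 0.1263, -asin(1/4)/2 + pi/2 ≈ 1.4445, asin(1/4)/2 + pi ≈ 3.2679, -asin(1/4)/2 + 3*pi/2 ≈ 4.5860

f''(x) = -8*cos(2*x)
Second-derivative test at each critical point:
  f''(0.1263) = -7.7460 < 0 → local maximum
  f''(1.4445) = 7.7460 > 0 → local minimum
  f''(3.2679) = -7.7460 < 0 → local maximum
  f''(4.5860) = 7.7460 > 0 → local minimum

Critical points: x = asin(1/4)/2 ≈ 0.1263 (local maximum); x = -asin(1/4)/2 + pi/2 ≈ 1.4445 (local minimum); x = asin(1/4)/2 + pi ≈ 3.2679 (local maximum); x = -asin(1/4)/2 + 3*pi/2 ≈ 4.5860 (local minimum)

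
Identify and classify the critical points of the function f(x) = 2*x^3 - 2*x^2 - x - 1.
f'(x) = 6*x^2 - 4*x - 1

Solve f'(x) = 0:
  6*x^2 - 4*x - 1 = 0 has no rational roots; quadratic formula: x = (4 ± √40)/12.
  ⇒ x = 1/3 - sqrt(10)/6 ≈ -0.1937, 1/3 + sqrt(10)/6 ≈ 0.8604

f''(x) = 12*x - 4
Second-derivative test at each critical point:
  f''(-0.1937) = -6.3246 < 0 → local maximum
  f''(0.8604) = 6.3246 > 0 → local minimum

Critical points: x = 1/3 - sqrt(10)/6 ≈ -0.1937 (local maximum); x = 1/3 + sqrt(10)/6 ≈ 0.8604 (local minimum)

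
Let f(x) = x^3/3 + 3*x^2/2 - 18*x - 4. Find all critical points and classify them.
f'(x) = x^2 + 3*x - 18

Solve f'(x) = 0:
  Factor: x^2 + 3*x - 18 = (x - 3)*(x + 6) = 0.
  ⇒ x = -6, 3

f''(x) = 2*x + 3
Second-derivative test at each critical point:
  f''(-6) = -9 < 0 → local maximum
  f''(3) = 9 > 0 → local minimum

Critical points: x = -6 (local maximum); x = 3 (local minimum)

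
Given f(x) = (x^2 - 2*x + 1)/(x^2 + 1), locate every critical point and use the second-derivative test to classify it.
f'(x) = 2*(x^2 - 1)/(x^4 + 2*x^2 + 1)

Solve f'(x) = 0:
  f'(x) = 2*(x - 1)*(x + 1)/(x^2 + 1)^2; the denominator is positive wherever f is defined, so f'(x) = 0 ⇔ 2*x^2 - 2 = 0.
  Factor: 2*x^2 - 2 = 2*(x - 1)*(x + 1) = 0.
  ⇒ x = -1, 1

f''(x) = 4*x*(3 - x^2)/(x^6 + 3*x^4 + 3*x^2 + 1)
Second-derivative test at each critical point:
  f''(-1) = -1 < 0 → local maximum
  f''(1) = 1 > 0 → local minimum

Critical points: x = -1 (local maximum); x = 1 (local minimum)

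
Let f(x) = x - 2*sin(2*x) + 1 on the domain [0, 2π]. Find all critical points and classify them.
f'(x) = 1 - 4*cos(2*x)

Solve f'(x) = 0 on [0, 2π]:
  f'(x) = 0 ⇔ cos(2*x) = 1/4, i.e. 2*x = ±arccos(1/4) + 2nπ; keep the solutions lying in [0, 2π].
  ⇒ x = acos(1/4)/2 ≈ 0.6591, pi - acos(1/4)/2 ≈ 2.4825, acos(1/4)/2 + pi ≈ 3.8007, -acos(1/4)/2 + 2*pi ≈ 5.6241

f''(x) = 8*sin(2*x)
Second-derivative test at each critical point:
  f''(0.6591) = 7.7460 > 0 → local minimum
  f''(2.4825) = -7.7460 < 0 → local maximum
  f''(3.8007) = 7.7460 > 0 → local minimum
  f''(5.6241) = -7.7460 < 0 → local maximum

Critical points: x = acos(1/4)/2 ≈ 0.6591 (local minimum); x = pi - acos(1/4)/2 ≈ 2.4825 (local maximum); x = acos(1/4)/2 + pi ≈ 3.8007 (local minimum); x = -acos(1/4)/2 + 2*pi ≈ 5.6241 (local maximum)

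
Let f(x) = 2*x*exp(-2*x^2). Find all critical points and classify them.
f'(x) = 2*(1 - 4*x^2)*exp(-2*x^2)

Solve f'(x) = 0:
  f'(x) = (2 - 8*x^2)·exp(-2*x^2) and exp(-2*x^2) > 0 for every x, so f'(x) = 0 ⇔ 2 - 8*x^2 = 0.
  Factor: 2 - 8*x^2 = -2*(2*x - 1)*(2*x + 1) = 0.
  ⇒ x = -1/2, 1/2

f''(x) = (32*x^3 - 24*x)*exp(-2*x^2)
Second-derivative test at each critical point:
  f''(-1/2) = 4.8522 > 0 → local minimum
  f''(1/2) = -4.8522 < 0 → local maximum

Critical points: x = -1/2 (local minimum); x = 1/2 (local maximum)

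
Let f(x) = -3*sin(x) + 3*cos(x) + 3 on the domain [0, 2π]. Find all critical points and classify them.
f'(x) = -3*sqrt(2)*sin(x + pi/4)

Solve f'(x) = 0 on [0, 2π]:
  f'(x) = 0 ⇔ -3*cos(x) = 3*sin(x) ⇔ tan(x) = -1, i.e. x = arctan(-1) + nπ; keep the solutions lying in [0, 2π].
  ⇒ x = 3*pi/4 ≈ 2.3562, 7*pi/4 ≈ 5.4978

f''(x) = -3*sqrt(2)*cos(x + pi/4)
Second-derivative test at each critical point:
  f''(2.3562) = 4.2426 > 0 → local minimum
  f''(5.4978) = -4.2426 < 0 → local maximum

Critical points: x = 3*pi/4 ≈ 2.3562 (local minimum); x = 7*pi/4 ≈ 5.4978 (local maximum)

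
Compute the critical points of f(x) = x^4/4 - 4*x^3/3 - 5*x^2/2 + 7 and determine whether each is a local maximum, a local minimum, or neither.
f'(x) = x*(x^2 - 4*x - 5)

Solve f'(x) = 0:
  Factor: x^3 - 4*x^2 - 5*x = x*(x - 5)*(x + 1) = 0.
  ⇒ x = -1, 0, 5

f''(x) = 3*x^2 - 8*x - 5
Second-derivative test at each critical point:
  f''(-1) = 6 > 0 → local minimum
  f''(0) = -5 < 0 → local maximum
  f''(5) = 30 > 0 → local minimum

Critical points: x = -1 (local minimum); x = 0 (local maximum); x = 5 (local minimum)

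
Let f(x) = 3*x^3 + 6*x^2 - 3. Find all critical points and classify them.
f'(x) = 3*x*(3*x + 4)

Solve f'(x) = 0:
  Factor: 9*x^2 + 12*x = 3*x*(3*x + 4) = 0.
  ⇒ x = -4/3, 0

f''(x) = 18*x + 12
Second-derivative test at each critical point:
  f''(-4/3) = -12 < 0 → local maximum
  f''(0) = 12 > 0 → local minimum

Critical points: x = -4/3 (local maximum); x = 0 (local minimum)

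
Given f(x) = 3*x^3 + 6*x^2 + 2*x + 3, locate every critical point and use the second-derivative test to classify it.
f'(x) = 9*x^2 + 12*x + 2

Solve f'(x) = 0:
  9*x^2 + 12*x + 2 = 0 has no rational roots; quadratic formula: x = (-12 ± √72)/18.
  ⇒ x = -2/3 - sqrt(2)/3 ≈ -1.1381, -2/3 + sqrt(2)/3 ≈ -0.1953

f''(x) = 18*x + 12
Second-derivative test at each critical point:
  f''(-1.1381) = -8.4853 < 0 → local maximum
  f''(-0.1953) = 8.4853 > 0 → local minimum

Critical points: x = -2/3 - sqrt(2)/3 ≈ -1.1381 (local maximum); x = -2/3 + sqrt(2)/3 ≈ -0.1953 (local minimum)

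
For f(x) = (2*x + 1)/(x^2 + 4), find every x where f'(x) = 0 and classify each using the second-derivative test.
f'(x) = 2*(-x^2 - x + 4)/(x^4 + 8*x^2 + 16)

Solve f'(x) = 0:
  f'(x) = -2*(x^2 + x - 4)/(x^2 + 4)^2; the denominator is positive wherever f is defined, so f'(x) = 0 ⇔ -2*x^2 - 2*x + 8 = 0.
  Factor: -2*x^2 - 2*x + 8 = -2*(x^2 + x - 4); x^2 + x - 4 = 0 has no rational roots; quadratic formula: x = (-1 ± √17)/2.
  ⇒ x = -sqrt(17)/2 - 1/2 ≈ -2.5616, -1/2 + sqrt(17)/2 ≈ 1.5616

f''(x) = 2*(4*x^2*(2*x + 1) - (6*x + 1)*(x^2 + 4))/(x^2 + 4)^3
Second-derivative test at each critical point:
  f''(-2.5616) = 0.0739 > 0 → local minimum
  f''(1.5616) = -0.1989 < 0 → local maximum

Critical points: x = -sqrt(17)/2 - 1/2 ≈ -2.5616 (local minimum); x = -1/2 + sqrt(17)/2 ≈ 1.5616 (local maximum)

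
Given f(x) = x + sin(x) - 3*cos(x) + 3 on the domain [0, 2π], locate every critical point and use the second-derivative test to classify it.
f'(x) = 3*sin(x) + cos(x) + 1

Solve f'(x) = 0 on [0, 2π]:
  f'(x) = 0 ⇔ 3*sin(x) + cos(x) = -1. Write the left side as R·cos(x + φ) with R = √(1² + (-3)²) = sqrt(10), cos φ = sqrt(10)/10, sin φ = -3*sqrt(10)/10; then cos(x + φ) = -sqrt(10)/10. Solve for x and keep the solutions lying in [0, 2π].
  ⇒ x = pi ≈ 3.1416, -atan(3/4) + 2*pi ≈ 5.6397

f''(x) = -sin(x) + 3*cos(x)
Second-derivative test at each critical point:
  f''(3.1416) = -3 < 0 → local maximum
  f''(5.6397) = 3 > 0 → local minimum

Critical points: x = pi ≈ 3.1416 (local maximum); x = -atan(3/4) + 2*pi ≈ 5.6397 (local minimum)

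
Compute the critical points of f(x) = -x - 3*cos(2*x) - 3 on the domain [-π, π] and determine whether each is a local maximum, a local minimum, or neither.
f'(x) = 6*sin(2*x) - 1

Solve f'(x) = 0 on [-π, π]:
  f'(x) = 0 ⇔ sin(2*x) = 1/6, i.e. 2*x = arcsin(1/6) + 2nπ or 2*x = π − arcsin(1/6) + 2nπ; keep the solutions lying in [-π, π].
  ⇒ x = -pi + asin(1/6)/2 ≈ -3.0579, -pi/2 - asin(1/6)/2 ≈ -1.6545, asin(1/6)/2 ≈ 0.0837, -asin(1/6)/2 + pi/2 ≈ 1.4871

f''(x) = 12*cos(2*x)
Second-derivative test at each critical point:
  f''(-3.0579) = 11.8322 > 0 → local minimum
  f''(-1.6545) = -11.8322 < 0 → local maximum
  f''(0.0837) = 11.8322 > 0 → local minimum
  f''(1.4871) = -11.8322 < 0 → local maximum

Critical points: x = -pi + asin(1/6)/2 ≈ -3.0579 (local minimum); x = -pi/2 - asin(1/6)/2 ≈ -1.6545 (local maximum); x = asin(1/6)/2 ≈ 0.0837 (local minimum); x = -asin(1/6)/2 + pi/2 ≈ 1.4871 (local maximum)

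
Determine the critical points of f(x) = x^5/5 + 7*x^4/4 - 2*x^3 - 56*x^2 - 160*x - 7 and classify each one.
f'(x) = x^4 + 7*x^3 - 6*x^2 - 112*x - 160

Solve f'(x) = 0:
  Factor: x^4 + 7*x^3 - 6*x^2 - 112*x - 160 = (x - 4)*(x + 2)*(x + 4)*(x + 5) = 0.
  ⇒ x = -5, -4, -2, 4

f''(x) = 4*x^3 + 21*x^2 - 12*x - 112
Second-derivative test at each critical point:
  f''(-5) = -27 < 0 → local maximum
  f''(-4) = 16 > 0 → local minimum
  f''(-2) = -36 < 0 → local maximum
  f''(4) = 432 > 0 → local minimum

Critical points: x = -5 (local maximum); x = -4 (local minimum); x = -2 (local maximum); x = 4 (local minimum)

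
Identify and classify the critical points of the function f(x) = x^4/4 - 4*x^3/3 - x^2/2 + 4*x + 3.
f'(x) = x^3 - 4*x^2 - x + 4

Solve f'(x) = 0:
  Factor: x^3 - 4*x^2 - x + 4 = (x - 4)*(x - 1)*(x + 1) = 0.
  ⇒ x = -1, 1, 4

f''(x) = 3*x^2 - 8*x - 1
Second-derivative test at each critical point:
  f''(-1) = 10 > 0 → local minimum
  f''(1) = -6 < 0 → local maximum
  f''(4) = 15 > 0 → local minimum

Critical points: x = -1 (local minimum); x = 1 (local maximum); x = 4 (local minimum)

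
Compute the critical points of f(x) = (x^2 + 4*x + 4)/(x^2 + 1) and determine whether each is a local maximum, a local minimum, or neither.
f'(x) = 2*(-2*x^2 - 3*x + 2)/(x^4 + 2*x^2 + 1)

Solve f'(x) = 0:
  f'(x) = -2*(x + 2)*(2*x - 1)/(x^2 + 1)^2; the denominator is positive wherever f is defined, so f'(x) = 0 ⇔ -4*x^2 - 6*x + 4 = 0.
  Factor: -4*x^2 - 6*x + 4 = -2*(x + 2)*(2*x - 1) = 0.
  ⇒ x = -2, 1/2

f''(x) = 2*(4*x^3 + 9*x^2 - 12*x - 3)/(x^6 + 3*x^4 + 3*x^2 + 1)
Second-derivative test at each critical point:
  f''(-2) = 2/5 > 0 → local minimum
  f''(1/2) = -32/5 < 0 → local maximum

Critical points: x = -2 (local minimum); x = 1/2 (local maximum)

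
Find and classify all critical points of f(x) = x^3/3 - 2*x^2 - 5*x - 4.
f'(x) = x^2 - 4*x - 5

Solve f'(x) = 0:
  Factor: x^2 - 4*x - 5 = (x - 5)*(x + 1) = 0.
  ⇒ x = -1, 5

f''(x) = 2*x - 4
Second-derivative test at each critical point:
  f''(-1) = -6 < 0 → local maximum
  f''(5) = 6 > 0 → local minimum

Critical points: x = -1 (local maximum); x = 5 (local minimum)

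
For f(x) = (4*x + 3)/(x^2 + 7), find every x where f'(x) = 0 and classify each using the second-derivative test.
f'(x) = 2*(-2*x^2 - 3*x + 14)/(x^4 + 14*x^2 + 49)

Solve f'(x) = 0:
  f'(x) = -2*(x - 2)*(2*x + 7)/(x^2 + 7)^2; the denominator is positive wherever f is defined, so f'(x) = 0 ⇔ -4*x^2 - 6*x + 28 = 0.
  Factor: -4*x^2 - 6*x + 28 = -2*(x - 2)*(2*x + 7) = 0.
  ⇒ x = -7/2, 2

f''(x) = 2*(4*x^2*(4*x + 3) - 3*(4*x + 1)*(x^2 + 7))/(x^2 + 7)^3
Second-derivative test at each critical point:
  f''(-7/2) = 32/539 > 0 → local minimum
  f''(2) = -2/11 < 0 → local maximum

Critical points: x = -7/2 (local minimum); x = 2 (local maximum)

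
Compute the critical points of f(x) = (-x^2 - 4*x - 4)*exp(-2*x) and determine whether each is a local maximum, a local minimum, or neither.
f'(x) = 2*(x^2 + 3*x + 2)*exp(-2*x)

Solve f'(x) = 0:
  f'(x) = (2*x^2 + 6*x + 4)·exp(-2*x) and exp(-2*x) > 0 for every x, so f'(x) = 0 ⇔ 2*x^2 + 6*x + 4 = 0.
  Factor: 2*x^2 + 6*x + 4 = 2*(x + 1)*(x + 2) = 0.
  ⇒ x = -2, -1

f''(x) = 2*(-2*x^2 - 4*x - 1)*exp(-2*x)
Second-derivative test at each critical point:
  f''(-2) = -109.1963 < 0 → local maximum
  f''(-1) = 14.7781 > 0 → local minimum

Critical points: x = -2 (local maximum); x = -1 (local minimum)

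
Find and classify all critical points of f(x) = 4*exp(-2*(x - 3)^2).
f'(x) = 16*(3 - x)*exp(-2*(x - 3)^2)

Solve f'(x) = 0:
  f'(x) = (48 - 16*x)·exp(-2*(x - 3)^2) and exp(-2*(x - 3)^2) > 0 for every x, so f'(x) = 0 ⇔ 48 - 16*x = 0.
  Factor: 48 - 16*x = -16*(x - 3) = 0.
  ⇒ x = 3

f''(x) = 16*(4*(x - 3)^2 - 1)*exp(-2*(x - 3)^2)
Second-derivative test at each critical point:
  f''(3) = -16 < 0 → local maximum

Critical points: x = 3 (local maximum)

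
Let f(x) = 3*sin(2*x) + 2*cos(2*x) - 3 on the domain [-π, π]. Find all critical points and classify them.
f'(x) = -4*sin(2*x) + 6*cos(2*x)

Solve f'(x) = 0 on [-π, π]:
  f'(x) = 0 ⇔ 3*cos(2*x) = 2*sin(2*x) ⇔ tan(2*x) = 3/2, i.e. 2*x = arctan(3/2) + nπ; keep the solutions lying in [-π, π].
  ⇒ x = -pi + atan(3/2)/2 ≈ -2.6502, -pi/2 + atan(3/2)/2 ≈ -1.0794, atan(3/2)/2 ≈ 0.4914, atan(3/2)/2 + pi/2 ≈ 2.0622

f''(x) = -12*sin(2*x) - 8*cos(2*x)
Second-derivative test at each critical point:
  f''(-2.6502) = -14.4222 < 0 → local maximum
  f''(-1.0794) = 14.4222 > 0 → local minimum
  f''(0.4914) = -14.4222 < 0 → local maximum
  f''(2.0622) = 14.4222 > 0 → local minimum

Critical points: x = -pi + atan(3/2)/2 ≈ -2.6502 (local maximum); x = -pi/2 + atan(3/2)/2 ≈ -1.0794 (local minimum); x = atan(3/2)/2 ≈ 0.4914 (local maximum); x = atan(3/2)/2 + pi/2 ≈ 2.0622 (local minimum)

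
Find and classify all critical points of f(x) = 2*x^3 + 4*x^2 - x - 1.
f'(x) = 6*x^2 + 8*x - 1

Solve f'(x) = 0:
  6*x^2 + 8*x - 1 = 0 has no rational roots; quadratic formula: x = (-8 ± √88)/12.
  ⇒ x = -sqrt(22)/6 - 2/3 ≈ -1.4484, -2/3 + sqrt(22)/6 ≈ 0.1151

f''(x) = 12*x + 8
Second-derivative test at each critical point:
  f''(-1.4484) = -9.3808 < 0 → local maximum
  f''(0.1151) = 9.3808 > 0 → local minimum

Critical points: x = -sqrt(22)/6 - 2/3 ≈ -1.4484 (local maximum); x = -2/3 + sqrt(22)/6 ≈ 0.1151 (local minimum)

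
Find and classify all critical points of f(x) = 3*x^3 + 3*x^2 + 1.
f'(x) = 3*x*(3*x + 2)

Solve f'(x) = 0:
  Factor: 9*x^2 + 6*x = 3*x*(3*x + 2) = 0.
  ⇒ x = -2/3, 0

f''(x) = 18*x + 6
Second-derivative test at each critical point:
  f''(-2/3) = -6 < 0 → local maximum
  f''(0) = 6 > 0 → local minimum

Critical points: x = -2/3 (local maximum); x = 0 (local minimum)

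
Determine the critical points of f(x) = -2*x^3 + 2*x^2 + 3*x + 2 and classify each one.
f'(x) = -6*x^2 + 4*x + 3

Solve f'(x) = 0:
  6*x^2 - 4*x - 3 = 0 has no rational roots; quadratic formula: x = (4 ± √88)/12.
  ⇒ x = 1/3 - sqrt(22)/6 ≈ -0.4484, 1/3 + sqrt(22)/6 ≈ 1.1151

f''(x) = 4 - 12*x
Second-derivative test at each critical point:
  f''(-0.4484) = 9.3808 > 0 → local minimum
  f''(1.1151) = -9.3808 < 0 → local maximum

Critical points: x = 1/3 - sqrt(22)/6 ≈ -0.4484 (local minimum); x = 1/3 + sqrt(22)/6 ≈ 1.1151 (local maximum)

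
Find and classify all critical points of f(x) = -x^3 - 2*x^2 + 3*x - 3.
f'(x) = -3*x^2 - 4*x + 3

Solve f'(x) = 0:
  3*x^2 + 4*x - 3 = 0 has no rational roots; quadratic formula: x = (-4 ± √52)/6.
  ⇒ x = -sqrt(13)/3 - 2/3 ≈ -1.8685, -2/3 + sqrt(13)/3 ≈ 0.5352

f''(x) = -6*x - 4
Second-derivative test at each critical point:
  f''(-1.8685) = 7.2111 > 0 → local minimum
  f''(0.5352) = -7.2111 < 0 → local maximum

Critical points: x = -sqrt(13)/3 - 2/3 ≈ -1.8685 (local minimum); x = -2/3 + sqrt(13)/3 ≈ 0.5352 (local maximum)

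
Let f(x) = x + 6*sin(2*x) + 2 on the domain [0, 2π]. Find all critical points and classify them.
f'(x) = 12*cos(2*x) + 1

Solve f'(x) = 0 on [0, 2π]:
  f'(x) = 0 ⇔ cos(2*x) = -1/12, i.e. 2*x = ±arccos(-1/12) + 2nπ; keep the solutions lying in [0, 2π].
  ⇒ x = acos(-1/12)/2 ≈ 0.8271, pi - acos(-1/12)/2 ≈ 2.3145, acos(-1/12)/2 + pi ≈ 3.9687, -acos(-1/12)/2 + 2*pi ≈ 5.4561

f''(x) = -24*sin(2*x)
Second-derivative test at each critical point:
  f''(0.8271) = -23.9165 < 0 → local maximum
  f''(2.3145) = 23.9165 > 0 → local minimum
  f''(3.9687) = -23.9165 < 0 → local maximum
  f''(5.4561) = 23.9165 > 0 → local minimum

Critical points: x = acos(-1/12)/2 ≈ 0.8271 (local maximum); x = pi - acos(-1/12)/2 ≈ 2.3145 (local minimum); x = acos(-1/12)/2 + pi ≈ 3.9687 (local maximum); x = -acos(-1/12)/2 + 2*pi ≈ 5.4561 (local minimum)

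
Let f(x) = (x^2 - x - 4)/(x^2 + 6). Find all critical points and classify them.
f'(x) = (x^2 + 20*x - 6)/(x^4 + 12*x^2 + 36)

Solve f'(x) = 0:
  f'(x) = (x^2 + 20*x - 6)/(x^2 + 6)^2; the denominator is positive wherever f is defined, so f'(x) = 0 ⇔ x^2 + 20*x - 6 = 0.
  x^2 + 20*x - 6 = 0 has no rational roots; quadratic formula: x = (-20 ± √424)/2.
  ⇒ x = -sqrt(106) - 10 ≈ -20.2956, -10 + sqrt(106) ≈ 0.2956

f''(x) = 2*(-x^3 - 30*x^2 + 18*x + 60)/(x^6 + 18*x^4 + 108*x^2 + 216)
Second-derivative test at each critical point:
  f''(-20.2956) = -1.179e-04 < 0 → local maximum
  f''(0.2956) = 0.5557 > 0 → local minimum

Critical points: x = -sqrt(106) - 10 ≈ -20.2956 (local maximum); x = -10 + sqrt(106) ≈ 0.2956 (local minimum)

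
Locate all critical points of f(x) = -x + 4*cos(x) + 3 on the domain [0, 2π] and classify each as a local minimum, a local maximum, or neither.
f'(x) = -4*sin(x) - 1

Solve f'(x) = 0 on [0, 2π]:
  f'(x) = 0 ⇔ sin(x) = -1/4, i.e. x = arcsin(-1/4) + 2nπ or x = π − arcsin(-1/4) + 2nπ; keep the solutions lying in [0, 2π].
  ⇒ x = asin(1/4) + pi ≈ 3.3943, -asin(1/4) + 2*pi ≈ 6.0305

f''(x) = -4*cos(x)
Second-derivative test at each critical point:
  f''(3.3943) = 3.8730 > 0 → local minimum
  f''(6.0305) = -3.8730 < 0 → local maximum

Critical points: x = asin(1/4) + pi ≈ 3.3943 (local minimum); x = -asin(1/4) + 2*pi ≈ 6.0305 (local maximum)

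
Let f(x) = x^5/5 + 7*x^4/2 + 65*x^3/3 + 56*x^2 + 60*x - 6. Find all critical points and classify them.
f'(x) = x^4 + 14*x^3 + 65*x^2 + 112*x + 60

Solve f'(x) = 0:
  Factor: x^4 + 14*x^3 + 65*x^2 + 112*x + 60 = (x + 1)*(x + 2)*(x + 5)*(x + 6) = 0.
  ⇒ x = -6, -5, -2, -1

f''(x) = 4*x^3 + 42*x^2 + 130*x + 112
Second-derivative test at each critical point:
  f''(-6) = -20 < 0 → local maximum
  f''(-5) = 12 > 0 → local minimum
  f''(-2) = -12 < 0 → local maximum
  f''(-1) = 20 > 0 → local minimum

Critical points: x = -6 (local maximum); x = -5 (local minimum); x = -2 (local maximum); x = -1 (local minimum)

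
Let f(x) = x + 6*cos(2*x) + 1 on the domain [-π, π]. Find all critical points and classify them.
f'(x) = 1 - 12*sin(2*x)

Solve f'(x) = 0 on [-π, π]:
  f'(x) = 0 ⇔ sin(2*x) = 1/12, i.e. 2*x = arcsin(1/12) + 2nπ or 2*x = π − arcsin(1/12) + 2nπ; keep the solutions lying in [-π, π].
  ⇒ x = -pi + asin(1/12)/2 ≈ -3.0999, -pi/2 - asin(1/12)/2 ≈ -1.6125, asin(1/12)/2 ≈ 0.0417, -asin(1/12)/2 + pi/2 ≈ 1.5291

f''(x) = -24*cos(2*x)
Second-derivative test at each critical point:
  f''(-3.0999) = -23.9165 < 0 → local maximum
  f''(-1.6125) = 23.9165 > 0 → local minimum
  f''(0.0417) = -23.9165 < 0 → local maximum
  f''(1.5291) = 23.9165 > 0 → local minimum

Critical points: x = -pi + asin(1/12)/2 ≈ -3.0999 (local maximum); x = -pi/2 - asin(1/12)/2 ≈ -1.6125 (local minimum); x = asin(1/12)/2 ≈ 0.0417 (local maximum); x = -asin(1/12)/2 + pi/2 ≈ 1.5291 (local minimum)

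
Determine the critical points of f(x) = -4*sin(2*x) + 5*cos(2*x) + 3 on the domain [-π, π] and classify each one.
f'(x) = -10*sin(2*x) - 8*cos(2*x)

Solve f'(x) = 0 on [-π, π]:
  f'(x) = 0 ⇔ -4*cos(2*x) = 5*sin(2*x) ⇔ tan(2*x) = -4/5, i.e. 2*x = arctan(-4/5) + nπ; keep the solutions lying in [-π, π].
  ⇒ x = -pi/2 - atan(4/5)/2 ≈ -1.9082, -atan(4/5)/2 ≈ -0.3374, -atan(4/5)/2 + pi/2 ≈ 1.2334, pi - atan(4/5)/2 ≈ 2.8042

f''(x) = 16*sin(2*x) - 20*cos(2*x)
Second-derivative test at each critical point:
  f''(-1.9082) = 25.6125 > 0 → local minimum
  f''(-0.3374) = -25.6125 < 0 → local maximum
  f''(1.2334) = 25.6125 > 0 → local minimum
  f''(2.8042) = -25.6125 < 0 → local maximum

Critical points: x = -pi/2 - atan(4/5)/2 ≈ -1.9082 (local minimum); x = -atan(4/5)/2 ≈ -0.3374 (local maximum); x = -atan(4/5)/2 + pi/2 ≈ 1.2334 (local minimum); x = pi - atan(4/5)/2 ≈ 2.8042 (local maximum)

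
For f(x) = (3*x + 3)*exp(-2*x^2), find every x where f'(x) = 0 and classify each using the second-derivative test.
f'(x) = 3*(-4*x*(x + 1) + 1)*exp(-2*x^2)

Solve f'(x) = 0:
  f'(x) = (-12*x^2 - 12*x + 3)·exp(-2*x^2) and exp(-2*x^2) > 0 for every x, so f'(x) = 0 ⇔ -12*x^2 - 12*x + 3 = 0.
  Factor: -12*x^2 - 12*x + 3 = -3*(4*x^2 + 4*x - 1); 4*x^2 + 4*x - 1 = 0 has no rational roots; quadratic formula: x = (-4 ± √32)/8.
  ⇒ x = -sqrt(2)/2 - 1/2 ≈ -1.2071, -1/2 + sqrt(2)/2 ≈ 0.2071

f''(x) = 12*(4*x^2*(x + 1) - 3*x - 1)*exp(-2*x^2)
Second-derivative test at each critical point:
  f''(-1.2071) = 0.9206 > 0 → local minimum
  f''(0.2071) = -15.5754 < 0 → local maximum

Critical points: x = -sqrt(2)/2 - 1/2 ≈ -1.2071 (local minimum); x = -1/2 + sqrt(2)/2 ≈ 0.2071 (local maximum)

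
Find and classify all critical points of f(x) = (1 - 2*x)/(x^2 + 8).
f'(x) = 2*(x^2 - x - 8)/(x^4 + 16*x^2 + 64)

Solve f'(x) = 0:
  f'(x) = 2*(x^2 - x - 8)/(x^2 + 8)^2; the denominator is positive wherever f is defined, so f'(x) = 0 ⇔ 2*x^2 - 2*x - 16 = 0.
  Factor: 2*x^2 - 2*x - 16 = 2*(x^2 - x - 8); x^2 - x - 8 = 0 has no rational roots; quadratic formula: x = (1 ± √33)/2.
  ⇒ x = 1/2 - sqrt(33)/2 ≈ -2.3723, 1/2 + sqrt(33)/2 ≈ 3.3723

f''(x) = 2*(4*x^2*(1 - 2*x) + (6*x - 1)*(x^2 + 8))/(x^2 + 8)^3
Second-derivative test at each critical point:
  f''(-2.3723) = -0.0619 < 0 → local maximum
  f''(3.3723) = 0.0306 > 0 → local minimum

Critical points: x = 1/2 - sqrt(33)/2 ≈ -2.3723 (local maximum); x = 1/2 + sqrt(33)/2 ≈ 3.3723 (local minimum)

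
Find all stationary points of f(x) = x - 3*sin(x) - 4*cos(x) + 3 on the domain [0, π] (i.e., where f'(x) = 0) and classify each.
f'(x) = 4*sin(x) - 3*cos(x) + 1

Solve f'(x) = 0 on [0, π]:
  f'(x) = 0 ⇔ 4*sin(x) - 3*cos(x) = -1. Write the left side as R·cos(x + φ) with R = √((-3)² + (-4)²) = 5, cos φ = -3/5, sin φ = -4/5; then cos(x + φ) = -1/5. Solve for x and keep the solutions lying in [0, π].
  ⇒ x = atan((-4 + 6*sqrt(6))/(3 + 8*sqrt(6))) ≈ 0.4421

f''(x) = 3*sin(x) + 4*cos(x)
Second-derivative test at each critical point:
  f''(0.4421) = 4.8990 > 0 → local minimum

Critical points: x = atan((-4 + 6*sqrt(6))/(3 + 8*sqrt(6))) ≈ 0.4421 (local minimum)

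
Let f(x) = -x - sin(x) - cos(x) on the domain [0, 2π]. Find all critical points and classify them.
f'(x) = sin(x) - cos(x) - 1

Solve f'(x) = 0 on [0, 2π]:
  f'(x) = 0 ⇔ sin(x) - cos(x) = 1. Write the left side as R·cos(x + φ) with R = √((-1)² + (-1)²) = sqrt(2), cos φ = -sqrt(2)/2, sin φ = -sqrt(2)/2; then cos(x + φ) = sqrt(2)/2. Solve for x and keep the solutions lying in [0, 2π].
  ⇒ x = pi/2 ≈ 1.5708, pi ≈ 3.1416

f''(x) = sin(x) + cos(x)
Second-derivative test at each critical point:
  f''(1.5708) = 1 > 0 → local minimum
  f''(3.1416) = -1 < 0 → local maximum

Critical points: x = pi/2 ≈ 1.5708 (local minimum); x = pi ≈ 3.1416 (local maximum)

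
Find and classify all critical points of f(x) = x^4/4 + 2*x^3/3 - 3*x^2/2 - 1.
f'(x) = x*(x^2 + 2*x - 3)

Solve f'(x) = 0:
  Factor: x^3 + 2*x^2 - 3*x = x*(x - 1)*(x + 3) = 0.
  ⇒ x = -3, 0, 1

f''(x) = 3*x^2 + 4*x - 3
Second-derivative test at each critical point:
  f''(-3) = 12 > 0 → local minimum
  f''(0) = -3 < 0 → local maximum
  f''(1) = 4 > 0 → local minimum

Critical points: x = -3 (local minimum); x = 0 (local maximum); x = 1 (local minimum)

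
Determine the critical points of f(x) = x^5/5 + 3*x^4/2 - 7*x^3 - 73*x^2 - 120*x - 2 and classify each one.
f'(x) = x^4 + 6*x^3 - 21*x^2 - 146*x - 120

Solve f'(x) = 0:
  Factor: x^4 + 6*x^3 - 21*x^2 - 146*x - 120 = (x - 5)*(x + 1)*(x + 4)*(x + 6) = 0.
  ⇒ x = -6, -4, -1, 5

f''(x) = 4*x^3 + 18*x^2 - 42*x - 146
Second-derivative test at each critical point:
  f''(-6) = -110 < 0 → local maximum
  f''(-4) = 54 > 0 → local minimum
  f''(-1) = -90 < 0 → local maximum
  f''(5) = 594 > 0 → local minimum

Critical points: x = -6 (local maximum); x = -4 (local minimum); x = -1 (local maximum); x = 5 (local minimum)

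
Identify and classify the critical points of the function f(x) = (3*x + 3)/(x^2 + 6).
f'(x) = 3*(x^2 - 2*x*(x + 1) + 6)/(x^2 + 6)^2

Solve f'(x) = 0:
  f'(x) = -3*(x^2 + 2*x - 6)/(x^2 + 6)^2; the denominator is positive wherever f is defined, so f'(x) = 0 ⇔ -3*x^2 - 6*x + 18 = 0.
  Factor: -3*x^2 - 6*x + 18 = -3*(x^2 + 2*x - 6); x^2 + 2*x - 6 = 0 has no rational roots; quadratic formula: x = (-2 ± √28)/2.
  ⇒ x = -sqrt(7) - 1 ≈ -3.6458, -1 + sqrt(7) ≈ 1.6458

f''(x) = 6*(4*x^2*(x + 1) - (3*x + 1)*(x^2 + 6))/(x^2 + 6)^3
Second-derivative test at each critical point:
  f''(-3.6458) = 0.0427 > 0 → local minimum
  f''(1.6458) = -0.2093 < 0 → local maximum

Critical points: x = -sqrt(7) - 1 ≈ -3.6458 (local minimum); x = -1 + sqrt(7) ≈ 1.6458 (local maximum)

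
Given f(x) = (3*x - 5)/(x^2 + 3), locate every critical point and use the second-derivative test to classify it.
f'(x) = (-3*x^2 + 10*x + 9)/(x^4 + 6*x^2 + 9)

Solve f'(x) = 0:
  f'(x) = -(3*x^2 - 10*x - 9)/(x^2 + 3)^2; the denominator is positive wherever f is defined, so f'(x) = 0 ⇔ -3*x^2 + 10*x + 9 = 0.
  3*x^2 - 10*x - 9 = 0 has no rational roots; quadratic formula: x = (10 ± √208)/6.
  ⇒ x = 5/3 - 2*sqrt(13)/3 ≈ -0.7370, 5/3 + 2*sqrt(13)/3 ≈ 4.0704

f''(x) = 2*(4*x^2*(3*x - 5) + (5 - 9*x)*(x^2 + 3))/(x^2 + 3)^3
Second-derivative test at each critical point:
  f''(-0.7370) = 1.1488 > 0 → local minimum
  f''(4.0704) = -0.0377 < 0 → local maximum

Critical points: x = 5/3 - 2*sqrt(13)/3 ≈ -0.7370 (local minimum); x = 5/3 + 2*sqrt(13)/3 ≈ 4.0704 (local maximum)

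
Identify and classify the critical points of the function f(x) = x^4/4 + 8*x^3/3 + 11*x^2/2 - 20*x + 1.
f'(x) = x^3 + 8*x^2 + 11*x - 20

Solve f'(x) = 0:
  Factor: x^3 + 8*x^2 + 11*x - 20 = (x - 1)*(x + 4)*(x + 5) = 0.
  ⇒ x = -5, -4, 1

f''(x) = 3*x^2 + 16*x + 11
Second-derivative test at each critical point:
  f''(-5) = 6 > 0 → local minimum
  f''(-4) = -5 < 0 → local maximum
  f''(1) = 30 > 0 → local minimum

Critical points: x = -5 (local minimum); x = -4 (local maximum); x = 1 (local minimum)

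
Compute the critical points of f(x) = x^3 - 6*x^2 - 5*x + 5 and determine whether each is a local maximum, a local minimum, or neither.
f'(x) = 3*x^2 - 12*x - 5

Solve f'(x) = 0:
  3*x^2 - 12*x - 5 = 0 has no rational roots; quadratic formula: x = (12 ± √204)/6.
  ⇒ x = 2 - sqrt(51)/3 ≈ -0.3805, 2 + sqrt(51)/3 ≈ 4.3805

f''(x) = 6*x - 12
Second-derivative test at each critical point:
  f''(-0.3805) = -14.2829 < 0 → local maximum
  f''(4.3805) = 14.2829 > 0 → local minimum

Critical points: x = 2 - sqrt(51)/3 ≈ -0.3805 (local maximum); x = 2 + sqrt(51)/3 ≈ 4.3805 (local minimum)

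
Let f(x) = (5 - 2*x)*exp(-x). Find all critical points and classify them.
f'(x) = (2*x - 7)*exp(-x)

Solve f'(x) = 0:
  f'(x) = (2*x - 7)·exp(-x) and exp(-x) > 0 for every x, so f'(x) = 0 ⇔ 2*x - 7 = 0.
  2*x - 7 = 0.
  ⇒ x = 7/2

f''(x) = (9 - 2*x)*exp(-x)
Second-derivative test at each critical point:
  f''(7/2) = 0.0604 > 0 → local minimum

Critical points: x = 7/2 (local minimum)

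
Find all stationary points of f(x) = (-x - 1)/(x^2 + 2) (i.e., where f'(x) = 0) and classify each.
f'(x) = (-x^2 + 2*x*(x + 1) - 2)/(x^2 + 2)^2

Solve f'(x) = 0:
  f'(x) = (x^2 + 2*x - 2)/(x^2 + 2)^2; the denominator is positive wherever f is defined, so f'(x) = 0 ⇔ x^2 + 2*x - 2 = 0.
  x^2 + 2*x - 2 = 0 has no rational roots; quadratic formula: x = (-2 ± √12)/2.
  ⇒ x = -sqrt(3) - 1 ≈ -2.7321, -1 + sqrt(3) ≈ 0.7321

f''(x) = 2*(-4*x^2*(x + 1) + (3*x + 1)*(x^2 + 2))/(x^2 + 2)^3
Second-derivative test at each critical point:
  f''(-2.7321) = -0.0387 < 0 → local maximum
  f''(0.7321) = 0.5387 > 0 → local minimum

Critical points: x = -sqrt(3) - 1 ≈ -2.7321 (local maximum); x = -1 + sqrt(3) ≈ 0.7321 (local minimum)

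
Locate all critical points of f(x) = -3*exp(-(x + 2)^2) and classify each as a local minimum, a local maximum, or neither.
f'(x) = 6*(x + 2)*exp(-(x + 2)^2)

Solve f'(x) = 0:
  f'(x) = (6*x + 12)·exp(-(x + 2)^2) and exp(-(x + 2)^2) > 0 for every x, so f'(x) = 0 ⇔ 6*x + 12 = 0.
  Factor: 6*x + 12 = 6*(x + 2) = 0.
  ⇒ x = -2

f''(x) = 6*(1 - 2*(x + 2)^2)*exp(-(x + 2)^2)
Second-derivative test at each critical point:
  f''(-2) = 6 > 0 → local minimum

Critical points: x = -2 (local minimum)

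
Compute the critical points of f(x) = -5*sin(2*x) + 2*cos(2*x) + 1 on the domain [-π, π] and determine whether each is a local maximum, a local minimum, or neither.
f'(x) = -4*sin(2*x) - 10*cos(2*x)

Solve f'(x) = 0 on [-π, π]:
  f'(x) = 0 ⇔ -5*cos(2*x) = 2*sin(2*x) ⇔ tan(2*x) = -5/2, i.e. 2*x = arctan(-5/2) + nπ; keep the solutions lying in [-π, π].
  ⇒ x = -pi/2 - atan(5/2)/2 ≈ -2.1659, -atan(5/2)/2 ≈ -0.5951, -atan(5/2)/2 + pi/2 ≈ 0.9757, pi - atan(5/2)/2 ≈ 2.5464

f''(x) = 20*sin(2*x) - 8*cos(2*x)
Second-derivative test at each critical point:
  f''(-2.1659) = 21.5407 > 0 → local minimum
  f''(-0.5951) = -21.5407 < 0 → local maximum
  f''(0.9757) = 21.5407 > 0 → local minimum
  f''(2.5464) = -21.5407 < 0 → local maximum

Critical points: x = -pi/2 - atan(5/2)/2 ≈ -2.1659 (local minimum); x = -atan(5/2)/2 ≈ -0.5951 (local maximum); x = -atan(5/2)/2 + pi/2 ≈ 0.9757 (local minimum); x = pi - atan(5/2)/2 ≈ 2.5464 (local maximum)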